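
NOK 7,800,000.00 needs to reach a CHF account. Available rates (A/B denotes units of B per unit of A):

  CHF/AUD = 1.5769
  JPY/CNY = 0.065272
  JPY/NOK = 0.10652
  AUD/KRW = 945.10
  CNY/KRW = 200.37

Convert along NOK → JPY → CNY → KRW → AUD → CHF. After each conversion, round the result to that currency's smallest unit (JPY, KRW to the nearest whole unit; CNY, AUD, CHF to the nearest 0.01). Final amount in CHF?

CHF 642,600.63

NOK 7,800,000.00 ÷ 0.10652 = JPY 73,225,685
JPY 73,225,685 × 0.065272 = CNY 4,779,586.91
CNY 4,779,586.91 × 200.37 = KRW 957,685,829
KRW 957,685,829 ÷ 945.10 = AUD 1,013,316.93
AUD 1,013,316.93 ÷ 1.5769 = CHF 642,600.63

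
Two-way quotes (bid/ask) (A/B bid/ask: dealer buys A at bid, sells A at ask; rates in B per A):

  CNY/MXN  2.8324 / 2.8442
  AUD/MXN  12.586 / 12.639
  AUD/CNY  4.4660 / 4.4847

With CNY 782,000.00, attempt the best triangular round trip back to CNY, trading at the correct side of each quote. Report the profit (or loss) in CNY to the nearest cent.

Net profit: CNY 649.56

Best loop CNY → MXN → AUD → CNY:
CNY 782,000.00 × 2.8324 (sell CNY at bid) = MXN 2,214,936.80
MXN 2,214,936.80 ÷ 12.639 (buy AUD at ask) = AUD 175,246.21
AUD 175,246.21 × 4.4660 (sell AUD at bid) = CNY 782,649.56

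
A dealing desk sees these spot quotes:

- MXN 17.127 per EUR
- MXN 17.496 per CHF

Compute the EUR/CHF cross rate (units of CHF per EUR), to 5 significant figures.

1 EUR × 17.127 = 17.127 MXN
17.127 MXN ÷ 17.496 = 0.978909 CHF

EUR/CHF = 0.97891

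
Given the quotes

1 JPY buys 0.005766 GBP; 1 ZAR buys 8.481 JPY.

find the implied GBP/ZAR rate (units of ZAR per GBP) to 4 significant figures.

1 GBP ÷ 0.005766 = 173.43 JPY
173.43 JPY ÷ 8.481 = 20.4493 ZAR

GBP/ZAR = 20.45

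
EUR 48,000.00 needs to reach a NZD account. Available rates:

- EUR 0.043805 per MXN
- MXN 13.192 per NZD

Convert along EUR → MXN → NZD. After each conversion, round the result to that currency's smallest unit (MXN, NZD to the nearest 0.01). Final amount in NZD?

EUR 48,000.00 ÷ 0.043805 = MXN 1,095,765.32
MXN 1,095,765.32 ÷ 13.192 = NZD 83,062.87

NZD 83,062.87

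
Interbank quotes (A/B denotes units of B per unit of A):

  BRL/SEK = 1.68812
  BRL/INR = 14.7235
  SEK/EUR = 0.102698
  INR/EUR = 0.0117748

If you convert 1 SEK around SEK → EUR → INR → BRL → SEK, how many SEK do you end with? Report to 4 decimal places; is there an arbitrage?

Around SEK → EUR → INR → BRL → SEK: 1 × 0.102698 ÷ 0.0117748 ÷ 14.7235 × 1.68812 = 1.000002
Product ≈ 1 (deviation 0.000%, within rounding noise).

1.0000 (no arbitrage)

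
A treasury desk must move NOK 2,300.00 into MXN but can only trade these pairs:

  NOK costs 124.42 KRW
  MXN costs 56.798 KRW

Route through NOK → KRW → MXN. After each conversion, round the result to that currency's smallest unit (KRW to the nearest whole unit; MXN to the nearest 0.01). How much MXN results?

NOK 2,300.00 × 124.42 = KRW 286,166
KRW 286,166 ÷ 56.798 = MXN 5,038.31

MXN 5,038.31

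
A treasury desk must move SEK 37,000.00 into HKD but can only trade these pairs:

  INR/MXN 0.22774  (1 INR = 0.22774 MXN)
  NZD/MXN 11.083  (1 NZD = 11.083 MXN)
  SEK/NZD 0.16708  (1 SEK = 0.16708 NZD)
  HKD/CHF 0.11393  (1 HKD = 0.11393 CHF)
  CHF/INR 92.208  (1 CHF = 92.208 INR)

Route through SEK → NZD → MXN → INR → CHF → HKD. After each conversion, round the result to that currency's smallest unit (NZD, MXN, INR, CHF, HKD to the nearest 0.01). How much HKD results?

SEK 37,000.00 × 0.16708 = NZD 6,181.96
NZD 6,181.96 × 11.083 = MXN 68,514.66
MXN 68,514.66 ÷ 0.22774 = INR 300,845.96
INR 300,845.96 ÷ 92.208 = CHF 3,262.69
CHF 3,262.69 ÷ 0.11393 = HKD 28,637.67

HKD 28,637.67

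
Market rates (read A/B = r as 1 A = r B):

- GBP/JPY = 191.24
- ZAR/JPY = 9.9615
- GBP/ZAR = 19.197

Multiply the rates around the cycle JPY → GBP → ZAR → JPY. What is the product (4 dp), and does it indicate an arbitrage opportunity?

1.0000 (no arbitrage)

Around JPY → GBP → ZAR → JPY: 1 ÷ 191.24 × 19.197 × 9.9615 = 0.999952
Product ≈ 1 (deviation 0.005%, within rounding noise).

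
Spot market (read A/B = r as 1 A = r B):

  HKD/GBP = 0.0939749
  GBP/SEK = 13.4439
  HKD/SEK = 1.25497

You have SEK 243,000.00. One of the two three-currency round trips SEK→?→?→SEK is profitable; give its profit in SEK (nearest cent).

Profitable loop is SEK → HKD → GBP → SEK:
SEK 243,000.00 ÷ 1.25497 = HKD 193,630.13
HKD 193,630.13 × 0.0939749 = GBP 18,196.37
GBP 18,196.37 × 13.4439 = SEK 244,630.20
Profit = SEK 244,630.20 − SEK 243,000.00

Profit: SEK 1,630.20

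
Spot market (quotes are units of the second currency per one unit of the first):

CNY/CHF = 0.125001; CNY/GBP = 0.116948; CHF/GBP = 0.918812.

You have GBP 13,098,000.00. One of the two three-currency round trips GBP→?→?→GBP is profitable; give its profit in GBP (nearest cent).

Profit: GBP 238,984.28

Profitable loop is GBP → CHF → CNY → GBP:
GBP 13,098,000.00 ÷ 0.918812 = CHF 14,255,364.54
CHF 14,255,364.54 ÷ 0.125001 = CNY 114,042,003.95
CNY 114,042,003.95 × 0.116948 = GBP 13,336,984.28
Profit = GBP 13,336,984.28 − GBP 13,098,000.00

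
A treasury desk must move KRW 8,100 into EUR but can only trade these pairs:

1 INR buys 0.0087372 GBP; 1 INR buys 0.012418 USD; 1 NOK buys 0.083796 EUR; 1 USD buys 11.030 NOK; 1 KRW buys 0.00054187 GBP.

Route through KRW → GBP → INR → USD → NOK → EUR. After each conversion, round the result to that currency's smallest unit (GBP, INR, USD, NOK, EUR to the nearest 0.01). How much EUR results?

EUR 5.77

KRW 8,100 × 0.00054187 = GBP 4.39
GBP 4.39 ÷ 0.0087372 = INR 502.45
INR 502.45 × 0.012418 = USD 6.24
USD 6.24 × 11.030 = NOK 68.83
NOK 68.83 × 0.083796 = EUR 5.77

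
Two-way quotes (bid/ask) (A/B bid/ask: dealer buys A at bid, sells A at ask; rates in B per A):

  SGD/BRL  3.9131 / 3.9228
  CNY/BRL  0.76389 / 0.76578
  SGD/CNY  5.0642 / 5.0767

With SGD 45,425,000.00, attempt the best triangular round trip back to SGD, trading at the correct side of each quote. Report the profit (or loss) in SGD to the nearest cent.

Best loop SGD → BRL → CNY → SGD:
SGD 45,425,000.00 × 3.9131 (sell SGD at bid) = BRL 177,752,567.50
BRL 177,752,567.50 ÷ 0.76578 (buy CNY at ask) = CNY 232,119,626.39
CNY 232,119,626.39 ÷ 5.0767 (buy SGD at ask) = SGD 45,722,541.49

Net profit: SGD 297,541.49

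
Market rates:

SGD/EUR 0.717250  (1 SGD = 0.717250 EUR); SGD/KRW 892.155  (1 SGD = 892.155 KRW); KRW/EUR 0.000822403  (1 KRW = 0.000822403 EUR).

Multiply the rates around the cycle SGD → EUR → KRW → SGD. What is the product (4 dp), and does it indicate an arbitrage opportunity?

0.9776 (arbitrage exists)

Around SGD → EUR → KRW → SGD: 1 × 0.717250 ÷ 0.000822403 ÷ 892.155 = 0.977565
Product < 1; profitable direction is SGD → KRW → EUR → SGD.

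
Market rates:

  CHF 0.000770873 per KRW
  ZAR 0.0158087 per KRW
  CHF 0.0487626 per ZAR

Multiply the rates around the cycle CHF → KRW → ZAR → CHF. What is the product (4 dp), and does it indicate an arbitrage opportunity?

1.0000 (no arbitrage)

Around CHF → KRW → ZAR → CHF: 1 ÷ 0.000770873 × 0.0158087 × 0.0487626 = 1.000000
Product ≈ 1 (deviation 0.000%, within rounding noise).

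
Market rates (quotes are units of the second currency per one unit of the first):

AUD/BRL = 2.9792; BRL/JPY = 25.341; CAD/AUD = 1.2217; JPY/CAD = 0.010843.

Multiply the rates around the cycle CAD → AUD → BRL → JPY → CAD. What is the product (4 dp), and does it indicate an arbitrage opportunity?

1.0001 (no arbitrage)

Around CAD → AUD → BRL → JPY → CAD: 1 × 1.2217 × 2.9792 × 25.341 × 0.010843 = 1.000086
Product ≈ 1 (deviation 0.009%, within rounding noise).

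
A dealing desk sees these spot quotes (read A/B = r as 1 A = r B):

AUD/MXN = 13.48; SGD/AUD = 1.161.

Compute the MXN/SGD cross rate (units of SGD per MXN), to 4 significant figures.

1 MXN ÷ 13.48 = 0.074184 AUD
0.074184 AUD ÷ 1.161 = 0.0638966 SGD

MXN/SGD = 0.06390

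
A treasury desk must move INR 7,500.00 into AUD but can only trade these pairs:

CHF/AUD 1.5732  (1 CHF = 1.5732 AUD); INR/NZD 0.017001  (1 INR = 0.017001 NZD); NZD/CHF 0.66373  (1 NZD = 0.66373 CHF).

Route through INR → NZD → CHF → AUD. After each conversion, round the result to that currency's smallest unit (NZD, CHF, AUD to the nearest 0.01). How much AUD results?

INR 7,500.00 × 0.017001 = NZD 127.51
NZD 127.51 × 0.66373 = CHF 84.63
CHF 84.63 × 1.5732 = AUD 133.14

AUD 133.14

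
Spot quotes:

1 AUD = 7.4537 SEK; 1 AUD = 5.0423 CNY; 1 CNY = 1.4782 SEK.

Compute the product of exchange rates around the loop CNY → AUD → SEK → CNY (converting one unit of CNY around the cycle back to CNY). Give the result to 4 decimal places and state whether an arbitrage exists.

1.0000 (no arbitrage)

Around CNY → AUD → SEK → CNY: 1 ÷ 5.0423 × 7.4537 ÷ 1.4782 = 1.000023
Product ≈ 1 (deviation 0.002%, within rounding noise).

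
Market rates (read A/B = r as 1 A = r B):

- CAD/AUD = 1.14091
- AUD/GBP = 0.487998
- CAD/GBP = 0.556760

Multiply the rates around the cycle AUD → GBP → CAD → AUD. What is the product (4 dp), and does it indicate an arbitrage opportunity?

Around AUD → GBP → CAD → AUD: 1 × 0.487998 ÷ 0.556760 × 1.14091 = 1.000003
Product ≈ 1 (deviation 0.000%, within rounding noise).

1.0000 (no arbitrage)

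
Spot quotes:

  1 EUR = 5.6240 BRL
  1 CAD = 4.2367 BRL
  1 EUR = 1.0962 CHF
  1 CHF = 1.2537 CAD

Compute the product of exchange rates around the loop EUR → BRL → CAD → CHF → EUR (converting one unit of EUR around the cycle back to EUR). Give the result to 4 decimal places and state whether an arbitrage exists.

0.9659 (arbitrage exists)

Around EUR → BRL → CAD → CHF → EUR: 1 × 5.6240 ÷ 4.2367 ÷ 1.2537 ÷ 1.0962 = 0.965904
Product < 1; profitable direction is EUR → CHF → CAD → BRL → EUR.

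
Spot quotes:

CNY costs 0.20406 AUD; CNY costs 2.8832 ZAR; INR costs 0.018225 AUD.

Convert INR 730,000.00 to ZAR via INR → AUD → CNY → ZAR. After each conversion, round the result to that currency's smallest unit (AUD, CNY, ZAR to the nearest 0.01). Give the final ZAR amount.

INR 730,000.00 × 0.018225 = AUD 13,304.25
AUD 13,304.25 ÷ 0.20406 = CNY 65,197.74
CNY 65,197.74 × 2.8832 = ZAR 187,978.12

ZAR 187,978.12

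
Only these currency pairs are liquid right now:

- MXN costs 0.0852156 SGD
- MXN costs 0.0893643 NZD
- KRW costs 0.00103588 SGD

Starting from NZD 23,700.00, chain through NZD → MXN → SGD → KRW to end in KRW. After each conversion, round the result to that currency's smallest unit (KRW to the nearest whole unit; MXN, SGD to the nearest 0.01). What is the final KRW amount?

NZD 23,700.00 ÷ 0.0893643 = MXN 265,206.58
MXN 265,206.58 × 0.0852156 = SGD 22,599.74
SGD 22,599.74 ÷ 0.00103588 = KRW 21,816,948

KRW 21,816,948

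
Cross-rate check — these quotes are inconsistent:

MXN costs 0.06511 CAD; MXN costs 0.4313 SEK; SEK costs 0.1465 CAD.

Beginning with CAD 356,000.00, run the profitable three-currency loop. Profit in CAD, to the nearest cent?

Profit: CAD 10,843.32

Profitable loop is CAD → SEK → MXN → CAD:
CAD 356,000.00 ÷ 0.1465 = SEK 2,430,034.13
SEK 2,430,034.13 ÷ 0.4313 = MXN 5,634,208.51
MXN 5,634,208.51 × 0.06511 = CAD 366,843.32
Profit = CAD 366,843.32 − CAD 356,000.00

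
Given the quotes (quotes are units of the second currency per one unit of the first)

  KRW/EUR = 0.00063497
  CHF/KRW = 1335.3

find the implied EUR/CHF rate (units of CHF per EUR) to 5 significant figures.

1 EUR ÷ 0.00063497 = 1574.88 KRW
1574.88 KRW ÷ 1335.3 = 1.17942 CHF

EUR/CHF = 1.1794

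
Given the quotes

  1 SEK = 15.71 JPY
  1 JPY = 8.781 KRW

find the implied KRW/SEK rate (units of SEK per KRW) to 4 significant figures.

KRW/SEK = 0.007249

1 KRW ÷ 8.781 = 0.113882 JPY
0.113882 JPY ÷ 15.71 = 0.00724903 SEK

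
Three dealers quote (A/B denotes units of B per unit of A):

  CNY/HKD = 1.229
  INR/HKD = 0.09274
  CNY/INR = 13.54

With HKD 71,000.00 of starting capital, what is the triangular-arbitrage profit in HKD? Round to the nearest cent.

Profitable loop is HKD → CNY → INR → HKD:
HKD 71,000.00 ÷ 1.229 = CNY 57,770.55
CNY 57,770.55 × 13.54 = INR 782,213.18
INR 782,213.18 × 0.09274 = HKD 72,542.45
Profit = HKD 72,542.45 − HKD 71,000.00

Profit: HKD 1,542.45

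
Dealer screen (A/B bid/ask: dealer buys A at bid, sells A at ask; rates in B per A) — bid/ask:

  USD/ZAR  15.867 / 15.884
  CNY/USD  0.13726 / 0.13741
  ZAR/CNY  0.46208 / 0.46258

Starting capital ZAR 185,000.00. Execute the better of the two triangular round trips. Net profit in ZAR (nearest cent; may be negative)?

Best loop ZAR → CNY → USD → ZAR:
ZAR 185,000.00 × 0.46208 (sell ZAR at bid) = CNY 85,484.80
CNY 85,484.80 × 0.13726 (sell CNY at bid) = USD 11,733.64
USD 11,733.64 × 15.867 (sell USD at bid) = ZAR 186,177.72

Net profit: ZAR 1,177.72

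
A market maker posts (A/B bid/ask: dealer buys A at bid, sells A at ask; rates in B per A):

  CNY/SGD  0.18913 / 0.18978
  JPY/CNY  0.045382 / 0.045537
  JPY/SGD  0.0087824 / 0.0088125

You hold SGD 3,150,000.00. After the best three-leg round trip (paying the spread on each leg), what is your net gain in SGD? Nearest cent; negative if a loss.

Net profit: SGD 51,171.26

Best loop SGD → CNY → JPY → SGD:
SGD 3,150,000.00 ÷ 0.18978 (buy CNY at ask) = CNY 16,598,166.30
CNY 16,598,166.30 ÷ 0.045537 (buy JPY at ask) = JPY 364,498,458
JPY 364,498,458 × 0.0087824 (sell JPY at bid) = SGD 3,201,171.26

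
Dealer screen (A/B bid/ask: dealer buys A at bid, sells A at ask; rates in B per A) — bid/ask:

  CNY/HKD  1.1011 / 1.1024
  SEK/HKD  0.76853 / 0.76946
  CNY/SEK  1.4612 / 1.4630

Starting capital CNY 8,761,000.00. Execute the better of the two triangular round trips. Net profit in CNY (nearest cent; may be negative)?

Net profit: CNY 163,522.00

Best loop CNY → SEK → HKD → CNY:
CNY 8,761,000.00 × 1.4612 (sell CNY at bid) = SEK 12,801,573.20
SEK 12,801,573.20 × 0.76853 (sell SEK at bid) = HKD 9,838,393.05
HKD 9,838,393.05 ÷ 1.1024 (buy CNY at ask) = CNY 8,924,522.00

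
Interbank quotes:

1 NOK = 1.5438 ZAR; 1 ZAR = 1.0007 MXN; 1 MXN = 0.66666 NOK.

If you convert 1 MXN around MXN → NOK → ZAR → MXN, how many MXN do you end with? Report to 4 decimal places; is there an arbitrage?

1.0299 (arbitrage exists)

Around MXN → NOK → ZAR → MXN: 1 × 0.66666 × 1.5438 × 1.0007 = 1.029910
Product > 1; profitable direction is MXN → NOK → ZAR → MXN.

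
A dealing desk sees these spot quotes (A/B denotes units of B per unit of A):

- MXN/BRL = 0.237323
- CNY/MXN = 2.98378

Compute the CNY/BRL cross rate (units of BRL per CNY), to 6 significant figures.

1 CNY × 2.98378 = 2.98378 MXN
2.98378 MXN × 0.237323 = 0.70812 BRL

CNY/BRL = 0.708120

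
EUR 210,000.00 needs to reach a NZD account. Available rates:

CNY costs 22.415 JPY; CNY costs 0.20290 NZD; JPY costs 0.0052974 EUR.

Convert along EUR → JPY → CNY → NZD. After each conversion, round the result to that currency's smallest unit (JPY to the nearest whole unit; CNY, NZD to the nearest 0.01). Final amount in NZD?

NZD 358,839.16

EUR 210,000.00 ÷ 0.0052974 = JPY 39,642,089
JPY 39,642,089 ÷ 22.415 = CNY 1,768,551.82
CNY 1,768,551.82 × 0.20290 = NZD 358,839.16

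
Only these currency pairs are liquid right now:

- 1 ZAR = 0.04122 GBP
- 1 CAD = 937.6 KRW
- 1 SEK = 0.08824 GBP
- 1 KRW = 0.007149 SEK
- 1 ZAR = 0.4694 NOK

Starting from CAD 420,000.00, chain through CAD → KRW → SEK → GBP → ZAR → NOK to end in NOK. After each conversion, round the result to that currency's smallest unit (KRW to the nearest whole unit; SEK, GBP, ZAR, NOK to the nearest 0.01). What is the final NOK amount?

NOK 2,828,868.71

CAD 420,000.00 × 937.6 = KRW 393,792,000
KRW 393,792,000 × 0.007149 = SEK 2,815,219.01
SEK 2,815,219.01 × 0.08824 = GBP 248,414.93
GBP 248,414.93 ÷ 0.04122 = ZAR 6,026,563.08
ZAR 6,026,563.08 × 0.4694 = NOK 2,828,868.71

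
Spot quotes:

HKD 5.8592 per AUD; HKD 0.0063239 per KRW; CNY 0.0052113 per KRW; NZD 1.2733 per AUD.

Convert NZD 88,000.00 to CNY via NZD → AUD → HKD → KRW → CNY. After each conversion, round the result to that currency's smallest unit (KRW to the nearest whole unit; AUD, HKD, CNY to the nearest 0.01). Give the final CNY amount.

NZD 88,000.00 ÷ 1.2733 = AUD 69,111.76
AUD 69,111.76 × 5.8592 = HKD 404,939.62
HKD 404,939.62 ÷ 0.0063239 = KRW 64,033,211
KRW 64,033,211 × 0.0052113 = CNY 333,696.27

CNY 333,696.27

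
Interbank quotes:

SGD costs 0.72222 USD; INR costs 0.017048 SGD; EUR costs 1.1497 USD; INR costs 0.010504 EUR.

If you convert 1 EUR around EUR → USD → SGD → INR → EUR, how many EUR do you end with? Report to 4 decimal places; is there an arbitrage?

0.9808 (arbitrage exists)

Around EUR → USD → SGD → INR → EUR: 1 × 1.1497 ÷ 0.72222 ÷ 0.017048 × 0.010504 = 0.980836
Product < 1; profitable direction is EUR → INR → SGD → USD → EUR.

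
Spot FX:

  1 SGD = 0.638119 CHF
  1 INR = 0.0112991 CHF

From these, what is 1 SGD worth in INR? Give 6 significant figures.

SGD/INR = 56.4752

1 SGD × 0.638119 = 0.638119 CHF
0.638119 CHF ÷ 0.0112991 = 56.4752 INR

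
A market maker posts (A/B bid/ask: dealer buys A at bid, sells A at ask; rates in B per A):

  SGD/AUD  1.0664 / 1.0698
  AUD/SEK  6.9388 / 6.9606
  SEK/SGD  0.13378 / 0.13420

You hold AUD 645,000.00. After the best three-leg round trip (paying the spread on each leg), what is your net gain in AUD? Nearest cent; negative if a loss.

Net profit: AUD 443.05

Best loop AUD → SGD → SEK → AUD:
AUD 645,000.00 ÷ 1.0698 (buy SGD at ask) = SGD 602,916.43
SGD 602,916.43 ÷ 0.13420 (buy SEK at ask) = SEK 4,492,670.89
SEK 4,492,670.89 ÷ 6.9606 (buy AUD at ask) = AUD 645,443.05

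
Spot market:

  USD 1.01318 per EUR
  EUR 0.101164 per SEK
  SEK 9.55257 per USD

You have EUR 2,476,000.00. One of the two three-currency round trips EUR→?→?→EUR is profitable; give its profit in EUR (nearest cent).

Profit: EUR 52,819.38

Profitable loop is EUR → SEK → USD → EUR:
EUR 2,476,000.00 ÷ 0.101164 = SEK 24,475,109.72
SEK 24,475,109.72 ÷ 9.55257 = USD 2,562,149.21
USD 2,562,149.21 ÷ 1.01318 = EUR 2,528,819.38
Profit = EUR 2,528,819.38 − EUR 2,476,000.00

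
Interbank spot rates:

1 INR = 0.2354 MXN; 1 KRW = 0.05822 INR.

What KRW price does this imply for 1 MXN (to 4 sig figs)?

MXN/KRW = 72.97

1 MXN ÷ 0.2354 = 4.24809 INR
4.24809 INR ÷ 0.05822 = 72.9661 KRW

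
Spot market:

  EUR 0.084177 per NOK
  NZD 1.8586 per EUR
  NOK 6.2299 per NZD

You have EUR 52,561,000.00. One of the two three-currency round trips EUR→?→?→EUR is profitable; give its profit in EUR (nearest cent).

Profitable loop is EUR → NOK → NZD → EUR:
EUR 52,561,000.00 ÷ 0.084177 = NOK 624,410,468.42
NOK 624,410,468.42 ÷ 6.2299 = NZD 100,228,008.22
NZD 100,228,008.22 ÷ 1.8586 = EUR 53,926,615.85
Profit = EUR 53,926,615.85 − EUR 52,561,000.00

Profit: EUR 1,365,615.85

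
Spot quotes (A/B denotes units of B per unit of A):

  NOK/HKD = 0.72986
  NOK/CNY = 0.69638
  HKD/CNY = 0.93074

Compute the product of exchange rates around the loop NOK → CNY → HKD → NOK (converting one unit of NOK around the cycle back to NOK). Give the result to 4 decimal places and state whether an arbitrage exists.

Around NOK → CNY → HKD → NOK: 1 × 0.69638 ÷ 0.93074 ÷ 0.72986 = 1.025129
Product > 1; profitable direction is NOK → CNY → HKD → NOK.

1.0251 (arbitrage exists)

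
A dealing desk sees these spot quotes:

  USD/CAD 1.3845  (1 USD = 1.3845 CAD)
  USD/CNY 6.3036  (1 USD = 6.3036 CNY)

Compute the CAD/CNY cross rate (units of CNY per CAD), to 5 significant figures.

CAD/CNY = 4.5530

1 CAD ÷ 1.3845 = 0.722282 USD
0.722282 USD × 6.3036 = 4.55298 CNY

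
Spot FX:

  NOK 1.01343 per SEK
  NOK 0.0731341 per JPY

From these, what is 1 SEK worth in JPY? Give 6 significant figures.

1 SEK × 1.01343 = 1.01343 NOK
1.01343 NOK ÷ 0.0731341 = 13.8571 JPY

SEK/JPY = 13.8571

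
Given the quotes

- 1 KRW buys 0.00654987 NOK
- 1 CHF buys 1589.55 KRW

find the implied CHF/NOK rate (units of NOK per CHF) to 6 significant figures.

CHF/NOK = 10.4113

1 CHF × 1589.55 = 1589.55 KRW
1589.55 KRW × 0.00654987 = 10.4113 NOK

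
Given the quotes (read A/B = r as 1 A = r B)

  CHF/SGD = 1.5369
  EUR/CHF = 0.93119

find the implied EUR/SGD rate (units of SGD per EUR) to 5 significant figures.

1 EUR × 0.93119 = 0.93119 CHF
0.93119 CHF × 1.5369 = 1.43115 SGD

EUR/SGD = 1.4311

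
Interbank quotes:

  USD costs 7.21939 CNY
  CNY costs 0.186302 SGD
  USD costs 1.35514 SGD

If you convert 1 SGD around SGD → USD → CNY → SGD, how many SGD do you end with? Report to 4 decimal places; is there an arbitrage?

Around SGD → USD → CNY → SGD: 1 ÷ 1.35514 × 7.21939 × 0.186302 = 0.992508
Product < 1; profitable direction is SGD → CNY → USD → SGD.

0.9925 (arbitrage exists)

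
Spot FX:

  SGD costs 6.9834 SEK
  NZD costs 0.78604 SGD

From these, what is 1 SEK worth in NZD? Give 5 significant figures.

SEK/NZD = 0.18217

1 SEK ÷ 6.9834 = 0.143197 SGD
0.143197 SGD ÷ 0.78604 = 0.182175 NZD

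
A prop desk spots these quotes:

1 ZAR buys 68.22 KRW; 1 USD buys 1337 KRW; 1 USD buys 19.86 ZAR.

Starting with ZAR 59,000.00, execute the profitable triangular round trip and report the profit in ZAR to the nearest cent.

Profit: ZAR 787.66

Profitable loop is ZAR → KRW → USD → ZAR:
ZAR 59,000.00 × 68.22 = KRW 4,024,980
KRW 4,024,980 ÷ 1337 = USD 3,010.46
USD 3,010.46 × 19.86 = ZAR 59,787.66
Profit = ZAR 59,787.66 − ZAR 59,000.00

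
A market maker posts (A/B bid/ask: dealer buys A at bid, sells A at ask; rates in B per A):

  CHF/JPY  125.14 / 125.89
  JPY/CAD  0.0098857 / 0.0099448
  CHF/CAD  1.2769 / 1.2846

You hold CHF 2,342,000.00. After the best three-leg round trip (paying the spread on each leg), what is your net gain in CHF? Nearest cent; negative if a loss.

Net profit: CHF 46,671.85

Best loop CHF → CAD → JPY → CHF:
CHF 2,342,000.00 × 1.2769 (sell CHF at bid) = CAD 2,990,499.80
CAD 2,990,499.80 ÷ 0.0099448 (buy JPY at ask) = JPY 300,709,899
JPY 300,709,899 ÷ 125.89 (buy CHF at ask) = CHF 2,388,671.85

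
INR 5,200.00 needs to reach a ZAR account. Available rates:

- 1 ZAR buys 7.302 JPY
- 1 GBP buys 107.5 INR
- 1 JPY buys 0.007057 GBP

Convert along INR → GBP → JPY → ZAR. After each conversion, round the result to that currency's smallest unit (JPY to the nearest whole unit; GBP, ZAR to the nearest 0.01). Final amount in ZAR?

INR 5,200.00 ÷ 107.5 = GBP 48.37
GBP 48.37 ÷ 0.007057 = JPY 6,854
JPY 6,854 ÷ 7.302 = ZAR 938.65

ZAR 938.65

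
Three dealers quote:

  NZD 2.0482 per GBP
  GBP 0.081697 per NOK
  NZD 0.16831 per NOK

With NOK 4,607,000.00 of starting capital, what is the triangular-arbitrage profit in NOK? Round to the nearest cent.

Profit: NOK 26,932.05

Profitable loop is NOK → NZD → GBP → NOK:
NOK 4,607,000.00 × 0.16831 = NZD 775,404.17
NZD 775,404.17 ÷ 2.0482 = GBP 378,578.35
GBP 378,578.35 ÷ 0.081697 = NOK 4,633,932.05
Profit = NOK 4,633,932.05 − NOK 4,607,000.00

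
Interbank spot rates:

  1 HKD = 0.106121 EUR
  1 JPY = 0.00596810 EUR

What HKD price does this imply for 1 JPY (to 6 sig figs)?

1 JPY × 0.00596810 = 0.0059681 EUR
0.0059681 EUR ÷ 0.106121 = 0.0562386 HKD

JPY/HKD = 0.0562386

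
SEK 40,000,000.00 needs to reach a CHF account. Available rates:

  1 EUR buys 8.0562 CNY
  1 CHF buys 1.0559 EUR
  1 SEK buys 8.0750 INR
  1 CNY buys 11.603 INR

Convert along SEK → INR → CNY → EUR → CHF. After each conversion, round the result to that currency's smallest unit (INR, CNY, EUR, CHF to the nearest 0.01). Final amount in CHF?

CHF 3,272,496.58

SEK 40,000,000.00 × 8.0750 = INR 323,000,000.00
INR 323,000,000.00 ÷ 11.603 = CNY 27,837,628.20
CNY 27,837,628.20 ÷ 8.0562 = EUR 3,455,429.14
EUR 3,455,429.14 ÷ 1.0559 = CHF 3,272,496.58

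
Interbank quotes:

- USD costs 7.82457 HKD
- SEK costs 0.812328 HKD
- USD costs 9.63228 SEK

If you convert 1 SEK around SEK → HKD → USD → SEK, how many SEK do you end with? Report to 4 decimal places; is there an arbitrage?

Around SEK → HKD → USD → SEK: 1 × 0.812328 ÷ 7.82457 × 9.63228 = 1.000000
Product ≈ 1 (deviation 0.000%, within rounding noise).

1.0000 (no arbitrage)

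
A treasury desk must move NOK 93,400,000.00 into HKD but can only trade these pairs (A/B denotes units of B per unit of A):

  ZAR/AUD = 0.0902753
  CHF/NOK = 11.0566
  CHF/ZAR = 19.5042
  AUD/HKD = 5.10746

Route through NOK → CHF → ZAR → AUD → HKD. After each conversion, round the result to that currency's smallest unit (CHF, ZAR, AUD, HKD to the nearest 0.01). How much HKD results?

NOK 93,400,000.00 ÷ 11.0566 = CHF 8,447,443.16
CHF 8,447,443.16 × 19.5042 = ZAR 164,760,620.88
ZAR 164,760,620.88 × 0.0902753 = AUD 14,873,814.48
AUD 14,873,814.48 × 5.10746 = HKD 75,967,412.50

HKD 75,967,412.50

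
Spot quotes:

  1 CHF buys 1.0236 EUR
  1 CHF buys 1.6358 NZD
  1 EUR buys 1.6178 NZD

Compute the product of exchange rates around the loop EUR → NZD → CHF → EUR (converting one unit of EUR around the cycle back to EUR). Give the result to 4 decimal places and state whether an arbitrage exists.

1.0123 (arbitrage exists)

Around EUR → NZD → CHF → EUR: 1 × 1.6178 ÷ 1.6358 × 1.0236 = 1.012337
Product > 1; profitable direction is EUR → NZD → CHF → EUR.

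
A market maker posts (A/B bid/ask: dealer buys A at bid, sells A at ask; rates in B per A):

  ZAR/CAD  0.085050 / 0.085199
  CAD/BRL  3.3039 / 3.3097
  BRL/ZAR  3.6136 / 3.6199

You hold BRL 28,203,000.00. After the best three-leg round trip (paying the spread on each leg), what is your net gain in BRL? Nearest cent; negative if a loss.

Net profit: BRL 434,598.56

Best loop BRL → ZAR → CAD → BRL:
BRL 28,203,000.00 × 3.6136 (sell BRL at bid) = ZAR 101,914,360.80
ZAR 101,914,360.80 × 0.085050 (sell ZAR at bid) = CAD 8,667,816.39
CAD 8,667,816.39 × 3.3039 (sell CAD at bid) = BRL 28,637,598.56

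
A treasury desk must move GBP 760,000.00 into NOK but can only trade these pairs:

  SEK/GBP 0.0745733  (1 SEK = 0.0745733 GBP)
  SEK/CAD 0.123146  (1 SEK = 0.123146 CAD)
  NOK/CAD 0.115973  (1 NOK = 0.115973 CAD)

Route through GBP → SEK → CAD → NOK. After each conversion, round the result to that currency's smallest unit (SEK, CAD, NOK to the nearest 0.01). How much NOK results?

GBP 760,000.00 ÷ 0.0745733 = SEK 10,191,315.12
SEK 10,191,315.12 × 0.123146 = CAD 1,255,019.69
CAD 1,255,019.69 ÷ 0.115973 = NOK 10,821,654.09

NOK 10,821,654.09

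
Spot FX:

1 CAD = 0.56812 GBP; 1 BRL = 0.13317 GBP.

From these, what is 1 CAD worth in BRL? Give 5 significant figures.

CAD/BRL = 4.2661

1 CAD × 0.56812 = 0.56812 GBP
0.56812 GBP ÷ 0.13317 = 4.26613 BRL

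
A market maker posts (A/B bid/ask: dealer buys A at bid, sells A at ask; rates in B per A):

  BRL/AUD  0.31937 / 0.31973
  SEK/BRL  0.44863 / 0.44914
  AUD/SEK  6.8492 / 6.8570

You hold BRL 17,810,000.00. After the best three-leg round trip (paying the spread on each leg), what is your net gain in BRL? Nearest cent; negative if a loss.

Best loop BRL → SEK → AUD → BRL:
BRL 17,810,000.00 ÷ 0.44914 (buy SEK at ask) = SEK 39,653,560.14
SEK 39,653,560.14 ÷ 6.8570 (buy AUD at ask) = AUD 5,782,931.33
AUD 5,782,931.33 ÷ 0.31973 (buy BRL at ask) = BRL 18,086,921.25

Net profit: BRL 276,921.25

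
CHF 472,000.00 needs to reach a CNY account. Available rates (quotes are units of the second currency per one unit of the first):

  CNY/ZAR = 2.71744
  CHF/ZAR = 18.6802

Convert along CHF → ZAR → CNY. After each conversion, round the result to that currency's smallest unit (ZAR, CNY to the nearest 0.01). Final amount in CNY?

CNY 3,244,617.88

CHF 472,000.00 × 18.6802 = ZAR 8,817,054.40
ZAR 8,817,054.40 ÷ 2.71744 = CNY 3,244,617.88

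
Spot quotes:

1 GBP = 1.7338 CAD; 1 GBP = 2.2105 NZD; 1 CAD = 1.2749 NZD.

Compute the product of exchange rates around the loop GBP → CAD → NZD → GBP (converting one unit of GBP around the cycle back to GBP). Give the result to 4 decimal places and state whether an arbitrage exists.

1.0000 (no arbitrage)

Around GBP → CAD → NZD → GBP: 1 × 1.7338 × 1.2749 ÷ 2.2105 = 0.999965
Product ≈ 1 (deviation 0.004%, within rounding noise).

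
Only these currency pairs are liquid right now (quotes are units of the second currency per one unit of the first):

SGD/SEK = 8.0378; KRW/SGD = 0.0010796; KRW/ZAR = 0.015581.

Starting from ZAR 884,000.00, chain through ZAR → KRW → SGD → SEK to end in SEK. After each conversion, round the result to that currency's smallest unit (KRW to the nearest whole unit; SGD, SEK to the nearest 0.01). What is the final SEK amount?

ZAR 884,000.00 ÷ 0.015581 = KRW 56,735,768
KRW 56,735,768 × 0.0010796 = SGD 61,251.94
SGD 61,251.94 × 8.0378 = SEK 492,330.84

SEK 492,330.84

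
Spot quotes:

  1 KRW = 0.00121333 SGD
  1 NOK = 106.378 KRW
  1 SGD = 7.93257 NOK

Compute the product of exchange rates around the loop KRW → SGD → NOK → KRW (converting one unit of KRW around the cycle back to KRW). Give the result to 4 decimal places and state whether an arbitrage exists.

Around KRW → SGD → NOK → KRW: 1 × 0.00121333 × 7.93257 × 106.378 = 1.023870
Product > 1; profitable direction is KRW → SGD → NOK → KRW.

1.0239 (arbitrage exists)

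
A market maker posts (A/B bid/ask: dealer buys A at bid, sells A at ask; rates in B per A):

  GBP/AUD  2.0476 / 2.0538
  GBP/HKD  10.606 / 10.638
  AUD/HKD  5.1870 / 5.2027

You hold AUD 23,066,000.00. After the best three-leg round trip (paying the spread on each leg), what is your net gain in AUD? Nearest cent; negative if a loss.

Best loop AUD → HKD → GBP → AUD:
AUD 23,066,000.00 × 5.1870 (sell AUD at bid) = HKD 119,643,342.00
HKD 119,643,342.00 ÷ 10.638 (buy GBP at ask) = GBP 11,246,789.06
GBP 11,246,789.06 × 2.0476 (sell GBP at bid) = AUD 23,028,925.28

Net result: AUD -37,074.72 (no profitable arbitrage after spreads)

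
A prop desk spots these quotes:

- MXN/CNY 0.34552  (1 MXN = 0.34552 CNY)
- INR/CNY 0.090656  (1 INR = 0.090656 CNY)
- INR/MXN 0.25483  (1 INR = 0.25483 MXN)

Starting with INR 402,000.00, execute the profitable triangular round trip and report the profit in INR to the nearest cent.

Profit: INR 11,903.27

Profitable loop is INR → CNY → MXN → INR:
INR 402,000.00 × 0.090656 = CNY 36,443.71
CNY 36,443.71 ÷ 0.34552 = MXN 105,474.97
MXN 105,474.97 ÷ 0.25483 = INR 413,903.27
Profit = INR 413,903.27 − INR 402,000.00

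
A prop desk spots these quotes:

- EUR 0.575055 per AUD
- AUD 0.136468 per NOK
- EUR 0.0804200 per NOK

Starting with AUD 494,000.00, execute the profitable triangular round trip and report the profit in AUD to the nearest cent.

Profit: AUD 12,233.41

Profitable loop is AUD → NOK → EUR → AUD:
AUD 494,000.00 ÷ 0.136468 = NOK 3,619,896.24
NOK 3,619,896.24 × 0.0804200 = EUR 291,112.06
EUR 291,112.06 ÷ 0.575055 = AUD 506,233.41
Profit = AUD 506,233.41 − AUD 494,000.00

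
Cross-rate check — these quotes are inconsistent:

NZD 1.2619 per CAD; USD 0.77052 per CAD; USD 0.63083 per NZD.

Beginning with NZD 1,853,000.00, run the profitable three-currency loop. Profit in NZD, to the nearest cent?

Profit: NZD 61,382.79

Profitable loop is NZD → USD → CAD → NZD:
NZD 1,853,000.00 × 0.63083 = USD 1,168,927.99
USD 1,168,927.99 ÷ 0.77052 = CAD 1,517,063.79
CAD 1,517,063.79 × 1.2619 = NZD 1,914,382.79
Profit = NZD 1,914,382.79 − NZD 1,853,000.00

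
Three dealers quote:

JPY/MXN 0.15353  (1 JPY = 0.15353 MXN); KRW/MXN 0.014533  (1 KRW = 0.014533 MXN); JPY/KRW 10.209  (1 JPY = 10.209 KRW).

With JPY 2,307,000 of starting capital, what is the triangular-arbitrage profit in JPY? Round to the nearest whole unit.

Profit: JPY 80,275

Profitable loop is JPY → MXN → KRW → JPY:
JPY 2,307,000 × 0.15353 = MXN 354,193.71
MXN 354,193.71 ÷ 0.014533 = KRW 24,371,686
KRW 24,371,686 ÷ 10.209 = JPY 2,387,275
Profit = JPY 2,387,275 − JPY 2,307,000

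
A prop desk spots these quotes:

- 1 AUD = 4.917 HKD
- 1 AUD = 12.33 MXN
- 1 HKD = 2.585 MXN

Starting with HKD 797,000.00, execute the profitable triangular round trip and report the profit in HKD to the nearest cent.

Profitable loop is HKD → MXN → AUD → HKD:
HKD 797,000.00 × 2.585 = MXN 2,060,245.00
MXN 2,060,245.00 ÷ 12.33 = AUD 167,092.05
AUD 167,092.05 × 4.917 = HKD 821,591.62
Profit = HKD 821,591.62 − HKD 797,000.00

Profit: HKD 24,591.62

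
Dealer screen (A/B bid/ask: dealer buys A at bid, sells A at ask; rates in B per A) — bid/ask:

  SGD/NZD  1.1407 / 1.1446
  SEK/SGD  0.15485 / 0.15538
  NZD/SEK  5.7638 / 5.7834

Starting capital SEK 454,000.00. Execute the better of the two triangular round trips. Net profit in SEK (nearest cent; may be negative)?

Best loop SEK → SGD → NZD → SEK:
SEK 454,000.00 × 0.15485 (sell SEK at bid) = SGD 70,301.90
SGD 70,301.90 × 1.1407 (sell SGD at bid) = NZD 80,193.38
NZD 80,193.38 × 5.7638 (sell NZD at bid) = SEK 462,218.59

Net profit: SEK 8,218.59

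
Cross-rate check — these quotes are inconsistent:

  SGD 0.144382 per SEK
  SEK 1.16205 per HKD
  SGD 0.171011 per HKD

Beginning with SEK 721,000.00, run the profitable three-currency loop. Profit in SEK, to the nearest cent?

Profitable loop is SEK → HKD → SGD → SEK:
SEK 721,000.00 ÷ 1.16205 = HKD 620,455.23
HKD 620,455.23 × 0.171011 = SGD 106,104.67
SGD 106,104.67 ÷ 0.144382 = SEK 734,888.49
Profit = SEK 734,888.49 − SEK 721,000.00

Profit: SEK 13,888.49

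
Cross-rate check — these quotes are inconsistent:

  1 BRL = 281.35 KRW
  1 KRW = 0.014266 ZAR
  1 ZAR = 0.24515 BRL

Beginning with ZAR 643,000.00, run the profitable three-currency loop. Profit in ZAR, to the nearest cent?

Profitable loop is ZAR → KRW → BRL → ZAR:
ZAR 643,000.00 ÷ 0.014266 = KRW 45,072,200
KRW 45,072,200 ÷ 281.35 = BRL 160,199.75
BRL 160,199.75 ÷ 0.24515 = ZAR 653,476.44
Profit = ZAR 653,476.44 − ZAR 643,000.00

Profit: ZAR 10,476.44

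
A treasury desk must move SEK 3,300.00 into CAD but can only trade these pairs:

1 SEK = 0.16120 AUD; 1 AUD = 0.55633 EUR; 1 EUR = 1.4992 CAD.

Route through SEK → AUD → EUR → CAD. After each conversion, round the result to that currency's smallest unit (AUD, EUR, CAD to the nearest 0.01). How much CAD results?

CAD 443.69

SEK 3,300.00 × 0.16120 = AUD 531.96
AUD 531.96 × 0.55633 = EUR 295.95
EUR 295.95 × 1.4992 = CAD 443.69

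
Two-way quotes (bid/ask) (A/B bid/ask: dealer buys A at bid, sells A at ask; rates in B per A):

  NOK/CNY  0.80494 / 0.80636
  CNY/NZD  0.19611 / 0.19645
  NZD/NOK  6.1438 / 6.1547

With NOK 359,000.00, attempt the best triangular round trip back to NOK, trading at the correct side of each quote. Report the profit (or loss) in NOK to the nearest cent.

Best loop NOK → NZD → CNY → NOK:
NOK 359,000.00 ÷ 6.1547 (buy NZD at ask) = NZD 58,329.41
NZD 58,329.41 ÷ 0.19645 (buy CNY at ask) = CNY 296,917.32
CNY 296,917.32 ÷ 0.80636 (buy NOK at ask) = NOK 368,219.30

Net profit: NOK 9,219.30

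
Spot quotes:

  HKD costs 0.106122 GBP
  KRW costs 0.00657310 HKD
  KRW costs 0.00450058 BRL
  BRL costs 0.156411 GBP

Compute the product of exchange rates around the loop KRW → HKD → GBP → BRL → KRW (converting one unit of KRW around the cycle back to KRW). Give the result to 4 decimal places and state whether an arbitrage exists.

Around KRW → HKD → GBP → BRL → KRW: 1 × 0.00657310 × 0.106122 ÷ 0.156411 ÷ 0.00450058 = 0.990923
Product < 1; profitable direction is KRW → BRL → GBP → HKD → KRW.

0.9909 (arbitrage exists)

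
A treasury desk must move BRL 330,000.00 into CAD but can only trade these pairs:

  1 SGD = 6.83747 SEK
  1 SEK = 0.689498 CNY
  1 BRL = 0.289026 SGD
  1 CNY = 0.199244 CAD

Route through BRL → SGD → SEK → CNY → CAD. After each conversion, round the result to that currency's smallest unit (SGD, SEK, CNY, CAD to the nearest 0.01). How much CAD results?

BRL 330,000.00 × 0.289026 = SGD 95,378.58
SGD 95,378.58 × 6.83747 = SEK 652,148.18
SEK 652,148.18 × 0.689498 = CNY 449,654.87
CNY 449,654.87 × 0.199244 = CAD 89,591.03

CAD 89,591.03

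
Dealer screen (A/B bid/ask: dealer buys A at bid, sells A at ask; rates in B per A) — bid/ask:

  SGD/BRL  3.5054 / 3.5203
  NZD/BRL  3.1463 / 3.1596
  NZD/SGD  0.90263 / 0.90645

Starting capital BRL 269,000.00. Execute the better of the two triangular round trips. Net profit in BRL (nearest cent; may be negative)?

Best loop BRL → NZD → SGD → BRL:
BRL 269,000.00 ÷ 3.1596 (buy NZD at ask) = NZD 85,137.36
NZD 85,137.36 × 0.90263 (sell NZD at bid) = SGD 76,847.53
SGD 76,847.53 × 3.5054 (sell SGD at bid) = BRL 269,381.35

Net profit: BRL 381.35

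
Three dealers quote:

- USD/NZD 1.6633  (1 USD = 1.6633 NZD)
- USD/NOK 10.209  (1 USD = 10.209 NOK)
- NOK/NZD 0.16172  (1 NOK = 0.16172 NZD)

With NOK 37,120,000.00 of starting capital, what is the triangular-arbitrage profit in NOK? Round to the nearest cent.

Profitable loop is NOK → USD → NZD → NOK:
NOK 37,120,000.00 ÷ 10.209 = USD 3,636,007.44
USD 3,636,007.44 × 1.6633 = NZD 6,047,771.18
NZD 6,047,771.18 ÷ 0.16172 = NOK 37,396,556.90
Profit = NOK 37,396,556.90 − NOK 37,120,000.00

Profit: NOK 276,556.90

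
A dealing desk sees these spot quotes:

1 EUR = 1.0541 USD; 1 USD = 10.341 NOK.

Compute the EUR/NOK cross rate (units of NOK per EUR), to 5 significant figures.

1 EUR × 1.0541 = 1.0541 USD
1.0541 USD × 10.341 = 10.9004 NOK

EUR/NOK = 10.900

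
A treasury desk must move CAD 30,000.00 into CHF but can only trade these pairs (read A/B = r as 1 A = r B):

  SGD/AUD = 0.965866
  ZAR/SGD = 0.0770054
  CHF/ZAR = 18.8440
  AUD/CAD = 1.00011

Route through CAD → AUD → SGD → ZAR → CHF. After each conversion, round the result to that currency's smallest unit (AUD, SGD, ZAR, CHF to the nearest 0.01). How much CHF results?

CHF 21,402.39

CAD 30,000.00 ÷ 1.00011 = AUD 29,996.70
AUD 29,996.70 ÷ 0.965866 = SGD 31,056.79
SGD 31,056.79 ÷ 0.0770054 = ZAR 403,306.65
ZAR 403,306.65 ÷ 18.8440 = CHF 21,402.39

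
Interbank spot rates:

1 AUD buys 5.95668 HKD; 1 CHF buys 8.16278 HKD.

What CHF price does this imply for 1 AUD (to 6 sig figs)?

1 AUD × 5.95668 = 5.95668 HKD
5.95668 HKD ÷ 8.16278 = 0.729737 CHF

AUD/CHF = 0.729737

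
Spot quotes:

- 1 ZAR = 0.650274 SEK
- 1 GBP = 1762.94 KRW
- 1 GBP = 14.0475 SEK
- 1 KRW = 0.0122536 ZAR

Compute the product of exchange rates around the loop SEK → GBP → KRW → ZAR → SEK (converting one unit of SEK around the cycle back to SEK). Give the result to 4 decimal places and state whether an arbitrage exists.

1.0000 (no arbitrage)

Around SEK → GBP → KRW → ZAR → SEK: 1 ÷ 14.0475 × 1762.94 × 0.0122536 × 0.650274 = 0.999997
Product ≈ 1 (deviation 0.000%, within rounding noise).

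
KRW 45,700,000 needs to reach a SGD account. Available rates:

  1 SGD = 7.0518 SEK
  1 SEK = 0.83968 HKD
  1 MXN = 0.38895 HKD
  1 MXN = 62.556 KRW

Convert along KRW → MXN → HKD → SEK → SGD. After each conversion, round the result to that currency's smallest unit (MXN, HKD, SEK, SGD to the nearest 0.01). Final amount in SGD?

SGD 47,987.40

KRW 45,700,000 ÷ 62.556 = MXN 730,545.43
MXN 730,545.43 × 0.38895 = HKD 284,145.64
HKD 284,145.64 ÷ 0.83968 = SEK 338,397.53
SEK 338,397.53 ÷ 7.0518 = SGD 47,987.40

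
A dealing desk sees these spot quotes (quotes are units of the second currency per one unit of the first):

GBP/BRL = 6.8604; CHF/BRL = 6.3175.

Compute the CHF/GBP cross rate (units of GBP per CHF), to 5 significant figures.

1 CHF × 6.3175 = 6.3175 BRL
6.3175 BRL ÷ 6.8604 = 0.920865 GBP

CHF/GBP = 0.92086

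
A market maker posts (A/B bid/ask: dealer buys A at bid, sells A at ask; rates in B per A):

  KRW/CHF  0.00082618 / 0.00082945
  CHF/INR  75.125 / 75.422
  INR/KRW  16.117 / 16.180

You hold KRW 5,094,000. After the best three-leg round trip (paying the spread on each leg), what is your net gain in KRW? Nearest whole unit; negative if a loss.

Best loop KRW → CHF → INR → KRW:
KRW 5,094,000 × 0.00082618 (sell KRW at bid) = CHF 4,208.56
CHF 4,208.56 × 75.125 (sell CHF at bid) = INR 316,168.14
INR 316,168.14 × 16.117 (sell INR at bid) = KRW 5,095,682

Net profit: KRW 1,682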